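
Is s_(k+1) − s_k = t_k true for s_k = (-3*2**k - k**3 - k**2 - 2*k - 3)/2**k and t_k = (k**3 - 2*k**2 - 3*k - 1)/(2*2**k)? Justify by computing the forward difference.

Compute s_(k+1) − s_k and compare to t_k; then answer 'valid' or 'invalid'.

s_(k+1) = (-6*2**k - k**3 - 4*k**2 - 7*k - 7)/(2*2**k)
s_(k+1) − s_k = (k**3 - 2*k**2 - 3*k - 1)/(2*2**k)
(s_(k+1) − s_k) − t_k = 0

valid; difference matches t_k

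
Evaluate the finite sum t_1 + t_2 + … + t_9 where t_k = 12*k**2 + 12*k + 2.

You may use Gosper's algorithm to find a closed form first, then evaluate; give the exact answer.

r(k) = (6*k**2 + 18*k + 13)/(6*k**2 + 6*k + 1) after simplifying.
Take A(k)=1, B(k)=1, C(k)=k**2 + k + 1/6.
f must satisfy (1)·f(k+1) − (1)·f(k) = k**2 + k + 1/6.
From deg A=0, deg B=0, deg C=2: d=3.
Coefficient equations give f(k) = k*(2*k**2 - 1)/6.
Get s_k = R·t_k = 4*k**3 - 2*k with R(k) = B(k−1)f(k)/C(k) = k*(2*k**2 - 1)/(6*k**2 + 6*k + 1).
Δs = 12*k**2 + 12*k + 2, as required.
Sum = s_(10) − s_(1); s_(10) = 3980, s_(1) = 2 ⇒ 3978.

Σ = 3978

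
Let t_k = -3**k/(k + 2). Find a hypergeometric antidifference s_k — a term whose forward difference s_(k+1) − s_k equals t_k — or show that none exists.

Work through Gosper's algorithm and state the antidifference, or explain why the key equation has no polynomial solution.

Step 1: r(k) = 3*(k + 2)/(k + 3).
Factor: A=3*k + 6; B=k + 3; C=1.
Set up (3*k + 6)·f(k+1) − (k + 2)·f(k) − (1) = 0.
Degrees (1,1,0) ⇒ d ≤ -1.
Bound -1 < 0, so the key equation has no polynomial solution.

none — t_k is not Gosper-summable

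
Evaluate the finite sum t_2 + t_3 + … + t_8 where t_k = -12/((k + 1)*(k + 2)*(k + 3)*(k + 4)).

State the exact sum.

Σ = -7/110

Step 1: r(k) = (k + 1)/(k + 5).
Take A(k)=k + 1, B(k)=k + 5, C(k)=1.
f must satisfy (k + 1)·f(k+1) − (k + 4)·f(k) = 1.
Degrees (1,1,0) ⇒ d ≤ 3.
Solve for f: f(k) = k*(k**2 + 6*k + 11)/18 (degree 3 ≤ 3).
Then R = B(k−1)f/C = k*(k + 4)*(k**2 + 6*k + 11)/18, so s_k = R(k)·t_k = 2*k*(-k**2 - 6*k - 11)/(3*(k + 1)*(k + 2)*(k + 3)).
s_(k+1) − s_k = -12/(k**4 + 10*k**3 + 35*k**2 + 50*k + 24) = t_k.
Telescoping: Σ = s_(9) − s_(2) = -73/110 − (-3/5) = -7/110.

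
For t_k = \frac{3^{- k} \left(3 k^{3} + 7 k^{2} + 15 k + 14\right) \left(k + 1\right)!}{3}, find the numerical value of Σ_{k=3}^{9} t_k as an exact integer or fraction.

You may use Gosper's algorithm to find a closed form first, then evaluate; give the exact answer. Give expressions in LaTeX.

Σ = 167526728/729

t_(k+1)/t_k = (3*k**4 + 22*k**3 + 70*k**2 + 115*k + 78)/(3*(3*k**3 + 7*k**2 + 15*k + 14)).
A = k/3 + 2/3, B = 1, C = k**3 + 7*k**2/3 + 5*k + 14/3.
Solve (k/3 + 2/3)·f(k+1) − (1)·f(k) = k**3 + 7*k**2/3 + 5*k + 14/3.
Degrees (1,0,3) ⇒ d ≤ 2.
Solving with deg f ≤ 2: f(k) = k*(3*k + 4).
So s_k = (B(k−1)f/C)·t_k = (3*k*(3*k + 4)/(3*k**3 + 7*k**2 + 15*k + 14))·t_k = k*(3*k + 4)*factorial(k + 1)/3**k.
s_(k+1) − s_k = (3*k**3 + 7*k**2 + 15*k + 14)*factorial(k + 1)/(3*3**k) = t_k.
Telescoping: Σ = s_(10) − s_(3) = 167552000/729 − (104/3) = 167526728/729.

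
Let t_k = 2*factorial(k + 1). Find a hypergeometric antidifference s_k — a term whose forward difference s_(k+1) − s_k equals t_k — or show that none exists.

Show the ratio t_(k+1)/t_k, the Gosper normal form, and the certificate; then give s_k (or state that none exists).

Ratio r(k) = k + 2.
Gosper form: A/B · C(k+1)/C(k) with A=k + 2, B=1, C=1.
Set up (k + 2)·f(k+1) − (1)·f(k) − (1) = 0.
Bound: deg f ≤ -1.
d = -1 < 0 ⇒ no nonzero polynomial f; not summable.

not Gosper-summable; s_k does not exist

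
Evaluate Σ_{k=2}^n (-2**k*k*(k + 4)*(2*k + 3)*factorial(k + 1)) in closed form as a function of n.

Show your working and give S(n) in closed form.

S(n) = -2*2**n*n**4*factorial(n) - 14*2**n*n**3*factorial(n) - 26*2**n*n**2*factorial(n) - 10*2**n*n*factorial(n) + 4*2**n*factorial(n) + 96

Compute t_(k+1)/t_k: get 2*(k + 1)*(k + 2)*(k + 5)*(2*k + 5)/(k*(k + 4)*(2*k + 3)).
Gosper form: A/B · C(k+1)/C(k) with A=2*k + 4, B=1, C=k**3 + 11*k**2/2 + 6*k.
f must satisfy (2*k + 4)·f(k+1) − (1)·f(k) = k**3 + 11*k**2/2 + 6*k.
Degrees (1,0,3) ⇒ d ≤ 2.
A polynomial solution: f(k) = (k**2 + 2*k - 4)/2.
Get s_k = R·t_k = -2**k*(k**2 + 2*k - 4)*factorial(k + 1) with R(k) = B(k−1)f(k)/C(k) = (k**2 + 2*k - 4)/(k*(k + 4)*(2*k + 3)).
s_(k+1) − s_k = -2**k*k*(k + 4)*(2*k + 3)*factorial(k + 1) = t_k.
Evaluate: s_(n+1) = -2**(n + 1)*(n**2 + 4*n - 1)*factorial(n + 2); subtract s_(2) = -96 ⇒ S(n) = -2*2**n*n**4*factorial(n) - 14*2**n*n**3*factorial(n) - 26*2**n*n**2*factorial(n) - 10*2**n*n*factorial(n) + 4*2**n*factorial(n) + 96.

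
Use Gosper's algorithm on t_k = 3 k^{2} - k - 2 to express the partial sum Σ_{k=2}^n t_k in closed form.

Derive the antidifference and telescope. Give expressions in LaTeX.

S(n) = n \left(n^{2} + n - 2\right)

t_(k+1)/t_k = k*(3*k + 5)/(3*k**2 - k - 2).
Factor: A=1; B=1; C=k**2 - k/3 - 2/3.
Solve (1)·f(k+1) − (1)·f(k) = k**2 - k/3 - 2/3.
Degrees (0,0,2) ⇒ d ≤ 3.
Coefficient equations give f(k) = k*(k**2 - 2*k - 1)/3.
Certificate R = B(k−1)f/C = k*(k**2 - 2*k - 1)/((k - 1)*(3*k + 2)) gives s_k = k*(k**2 - 2*k - 1).
Check: Δs_k = 3*k**2 - k - 2. ✓
Evaluate: s_(n+1) = n**3 + n**2 - 2*n - 2; subtract s_(2) = -2 ⇒ S(n) = n*(n**2 + n - 2).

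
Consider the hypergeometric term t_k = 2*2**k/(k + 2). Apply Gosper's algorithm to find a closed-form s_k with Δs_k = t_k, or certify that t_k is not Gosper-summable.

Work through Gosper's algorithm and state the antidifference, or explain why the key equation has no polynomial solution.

The ratio is 2*(k + 2)/(k + 3).
So A=2*k + 4 and B=k + 3, with C=1.
Key eq: (2*k + 4)·f(k+1) = (k + 2)·f(k) + (1).
From deg A=1, deg B=1, deg C=0: d=-1.
Bound -1 < 0, so the key equation has no polynomial solution.

not Gosper-summable; s_k does not exist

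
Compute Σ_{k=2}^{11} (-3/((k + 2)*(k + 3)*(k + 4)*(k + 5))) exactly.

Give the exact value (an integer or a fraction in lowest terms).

Ratio r(k) = (k + 2)/(k + 6).
Gosper form: A/B · C(k+1)/C(k) with A=k + 2, B=k + 6, C=1.
f must satisfy (k + 2)·f(k+1) − (k + 5)·f(k) = 1.
From deg A=1, deg B=1, deg C=0: d=3.
A polynomial solution: f(k) = k*(k**2 + 9*k + 26)/72.
So s_k = (B(k−1)f/C)·t_k = (k*(k + 5)*(k**2 + 9*k + 26)/72)·t_k = k*(-k**2 - 9*k - 26)/(24*(k + 2)*(k + 3)*(k + 4)).
Check: Δs_k = -3/(k**4 + 14*k**3 + 71*k**2 + 154*k + 120). ✓
Sum = s_(12) − s_(2); s_(12) = -139/3360, s_(2) = -1/30 ⇒ -9/1120.

Σ = -9/1120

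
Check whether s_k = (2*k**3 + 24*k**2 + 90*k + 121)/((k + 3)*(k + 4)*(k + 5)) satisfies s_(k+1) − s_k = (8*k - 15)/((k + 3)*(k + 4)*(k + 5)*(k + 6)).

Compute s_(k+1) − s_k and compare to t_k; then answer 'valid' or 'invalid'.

s_(k+1) = (90*k + 2*(k + 1)**3 + 24*(k + 1)**2 + 211)/((k + 4)*(k + 5)*(k + 6))
s_(k+1) − s_k = (8*k - 15)/(k**4 + 18*k**3 + 119*k**2 + 342*k + 360)
(s_(k+1) − s_k) − t_k = 0

Valid: the claim telescopes to t_k.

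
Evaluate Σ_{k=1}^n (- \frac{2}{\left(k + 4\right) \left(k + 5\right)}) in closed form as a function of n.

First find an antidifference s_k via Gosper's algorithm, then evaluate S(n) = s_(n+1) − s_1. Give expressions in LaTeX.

S(n) = - \frac{2 n}{5 n + 25}

r(k) = (k + 4)/(k + 6) after simplifying.
A = k + 4, B = k + 6, C = 1.
Solve (k + 4)·f(k+1) − (k + 5)·f(k) = 1.
deg f ≤ 1 (via 1,1,0).
Solving with deg f ≤ 1: f(k) = k/4.
Certificate R = B(k−1)f/C = k*(k + 5)/4 gives s_k = -k/(2*k + 8).
s_(k+1) − s_k = -2/(k**2 + 9*k + 20) = t_k.
Evaluate: s_(n+1) = (-n - 1)/(2*(n + 5)); subtract s_(1) = -1/10 ⇒ S(n) = -2*n/(5*n + 25).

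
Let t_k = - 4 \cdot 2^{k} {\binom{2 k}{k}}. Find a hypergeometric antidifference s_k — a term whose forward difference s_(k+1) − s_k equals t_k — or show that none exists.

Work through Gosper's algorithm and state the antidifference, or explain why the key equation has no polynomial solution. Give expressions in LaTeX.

Compute t_(k+1)/t_k: get 4*(2*k + 1)/(k + 1).
Normal form (A,B,C) = (8*k + 4, k + 1, 1).
Solve (8*k + 4)·f(k+1) − (k)·f(k) = 1.
d = -1 from the (1,1,0) case.
d = -1 < 0 ⇒ no nonzero polynomial f; not summable.

none — t_k is not Gosper-summable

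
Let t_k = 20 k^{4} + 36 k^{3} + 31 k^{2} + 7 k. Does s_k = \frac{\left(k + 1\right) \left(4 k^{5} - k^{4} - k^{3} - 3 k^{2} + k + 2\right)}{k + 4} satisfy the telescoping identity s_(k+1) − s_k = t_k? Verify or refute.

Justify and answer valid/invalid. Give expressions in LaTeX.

s_(k+1) = (k + 2)*(k + 4*(k + 1)**5 - (k + 1)**4 - (k + 1)**3 - 3*(k + 1)**2 + 3)/(k + 5)
s_(k+1) − s_k = (20*k**6 + 168*k**5 + 404*k**4 + 478*k**3 + 281*k**2 + 59*k + 6)/(k**2 + 9*k + 20)
(s_(k+1) − s_k) − t_k = 3*(-16*k**5 - 117*k**4 - 176*k**3 - 134*k**2 - 27*k + 2)/(k**2 + 9*k + 20)

Invalid: residual \frac{3 \left(- 16 k^{5} - 117 k^{4} - 176 k^{3} - 134 k^{2} - 27 k + 2\right)}{k^{2} + 9 k + 20} ≠ 0.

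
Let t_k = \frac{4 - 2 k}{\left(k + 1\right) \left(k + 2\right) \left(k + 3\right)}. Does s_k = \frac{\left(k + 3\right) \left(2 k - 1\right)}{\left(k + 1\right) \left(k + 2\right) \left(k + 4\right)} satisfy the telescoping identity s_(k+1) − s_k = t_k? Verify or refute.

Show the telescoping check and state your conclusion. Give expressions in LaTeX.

Invalid: residual \frac{4 k^{2} + 9 k - 19}{k^{5} + 15 k^{4} + 85 k^{3} + 225 k^{2} + 274 k + 120} ≠ 0.

s_(k+1) = (k + 4)*(2*k + 1)/((k + 2)*(k + 3)*(k + 5))
s_(k+1) − s_k = (-2*k**3 - 10*k**2 + 5*k + 61)/(k**5 + 15*k**4 + 85*k**3 + 225*k**2 + 274*k + 120)
(s_(k+1) − s_k) − t_k = (4*k**2 + 9*k - 19)/(k**5 + 15*k**4 + 85*k**3 + 225*k**2 + 274*k + 120)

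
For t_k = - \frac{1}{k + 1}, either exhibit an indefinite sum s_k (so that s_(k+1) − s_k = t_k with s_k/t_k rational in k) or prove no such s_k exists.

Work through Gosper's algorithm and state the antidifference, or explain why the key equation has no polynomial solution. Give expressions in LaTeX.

none — t_k is not Gosper-summable

The ratio is (k + 1)/(k + 2).
Factor: A=k + 1; B=k + 2; C=1.
f must satisfy (k + 1)·f(k+1) − (k + 1)·f(k) = 1.
Bound: deg f ≤ 0.
Put f(k) = c0: A·f(k+1) − B(k−1)·f(k) − C = -1; need -1 = 0 — inconsistent ⇒ no f, not summable.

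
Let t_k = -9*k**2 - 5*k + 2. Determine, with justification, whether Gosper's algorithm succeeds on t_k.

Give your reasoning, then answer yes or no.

Yes. s_k = k*(-3*k**2 + 2*k + 3).

Step 1: r(k) = (9*k**2 + 23*k + 12)/(9*k**2 + 5*k - 2).
A = 1, B = 1, C = k**2 + 5*k/9 - 2/9.
Need (1)·f(k+1) − (1)·f(k) = k**2 + 5*k/9 - 2/9.
From deg A=0, deg B=0, deg C=2: d=3.
Solve for f: f(k) = k*(3*k**2 - 2*k - 3)/9 (degree 3 ≤ 3).
Then R = B(k−1)f/C = k*(3*k**2 - 2*k - 3)/(9*k**2 + 5*k - 2), so s_k = R(k)·t_k = k*(-3*k**2 + 2*k + 3).
Check: Δs_k = -9*k**2 - 5*k + 2. ✓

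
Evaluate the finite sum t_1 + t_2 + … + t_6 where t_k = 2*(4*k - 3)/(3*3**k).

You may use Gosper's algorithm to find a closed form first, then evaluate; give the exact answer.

Compute t_(k+1)/t_k: get (4*k + 1)/(3*(4*k - 3)).
Factor: A=1/3; B=1; C=k - 3/4.
Key eq: (1/3)·f(k+1) = (1)·f(k) + (k - 3/4).
deg f ≤ 1 (via 0,0,1).
Solving with deg f ≤ 1: f(k) = -3*(4*k - 1)/8.
So s_k = (B(k−1)f/C)·t_k = (-3*(4*k - 1)/(2*(4*k - 3)))·t_k = (1 - 4*k)/3**k.
s_(k+1) − s_k = 2*(4*k - 3)/(3*3**k) = t_k.
Telescoping: Σ = s_(7) − s_(1) = -1/81 − (-1) = 80/81.

Σ = 80/81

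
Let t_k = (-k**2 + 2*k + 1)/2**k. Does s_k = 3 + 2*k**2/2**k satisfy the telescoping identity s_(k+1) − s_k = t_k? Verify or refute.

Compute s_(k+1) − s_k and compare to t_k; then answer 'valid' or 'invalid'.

valid; difference matches t_k

s_(k+1) = 3 + (k + 1)**2/2**k
s_(k+1) − s_k = (-k**2 + 2*k + 1)/2**k
(s_(k+1) − s_k) − t_k = 0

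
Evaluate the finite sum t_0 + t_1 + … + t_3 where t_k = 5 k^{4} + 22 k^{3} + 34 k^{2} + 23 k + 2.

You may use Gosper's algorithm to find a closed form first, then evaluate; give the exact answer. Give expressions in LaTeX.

Σ = 1904

The ratio is (5*k**4 + 42*k**3 + 130*k**2 + 177*k + 86)/(5*k**4 + 22*k**3 + 34*k**2 + 23*k + 2).
Factor: A=1; B=1; C=k**4 + 22*k**3/5 + 34*k**2/5 + 23*k/5 + 2/5.
Solve (1)·f(k+1) − (1)·f(k) = k**4 + 22*k**3/5 + 34*k**2/5 + 23*k/5 + 2/5.
From deg A=0, deg B=0, deg C=4: d=5.
Coefficient equations give f(k) = k*(k**4 + 3*k**3 + 2*k**2 - 4)/5.
So s_k = (B(k−1)f/C)·t_k = (k*(k**4 + 3*k**3 + 2*k**2 - 4)/(5*k**4 + 22*k**3 + 34*k**2 + 23*k + 2))·t_k = k*(k**4 + 3*k**3 + 2*k**2 - 4).
Verify: 5*k**4 + 22*k**3 + 34*k**2 + 23*k + 2 matches t_k.
Sum = s_(4) − s_(0); s_(4) = 1904, s_(0) = 0 ⇒ 1904.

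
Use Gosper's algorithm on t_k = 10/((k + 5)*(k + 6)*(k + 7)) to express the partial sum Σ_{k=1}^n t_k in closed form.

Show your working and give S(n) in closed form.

t_(k+1)/t_k = (k + 5)/(k + 8).
Factor: A=k + 5; B=k + 8; C=1.
Set up (k + 5)·f(k+1) − (k + 7)·f(k) − (1) = 0.
deg f ≤ 2 (via 1,1,0).
Solving with deg f ≤ 2: f(k) = k*(k + 11)/60.
So s_k = (B(k−1)f/C)·t_k = (k*(k + 7)*(k + 11)/60)·t_k = k*(k + 11)/(6*(k + 5)*(k + 6)).
Δs = 10/(k**3 + 18*k**2 + 107*k + 210), as required.
s_(n+1) = (n**2 + 13*n + 12)/(6*(n**2 + 13*n + 42)) and s_(1) = 1/21, so S(n) = 5*n*(n + 13)/(42*(n**2 + 13*n + 42)).

S(n) = 5*n*(n + 13)/(42*(n**2 + 13*n + 42))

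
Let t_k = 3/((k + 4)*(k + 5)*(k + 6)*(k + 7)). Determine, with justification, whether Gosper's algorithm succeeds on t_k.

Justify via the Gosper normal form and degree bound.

r(k) = (k + 4)/(k + 8) after simplifying.
Factor: A=k + 4; B=k + 8; C=1.
f must satisfy (k + 4)·f(k+1) − (k + 7)·f(k) = 1.
From deg A=1, deg B=1, deg C=0: d=3.
Coefficient equations give f(k) = k*(k**2 + 15*k + 74)/360.
So s_k = (B(k−1)f/C)·t_k = (k*(k + 7)*(k**2 + 15*k + 74)/360)·t_k = k*(k**2 + 15*k + 74)/(120*(k + 4)*(k + 5)*(k + 6)).
Check: Δs_k = 3/(k**4 + 22*k**3 + 179*k**2 + 638*k + 840). ✓

Yes. s_k = k*(k**2 + 15*k + 74)/(120*(k + 4)*(k + 5)*(k + 6)).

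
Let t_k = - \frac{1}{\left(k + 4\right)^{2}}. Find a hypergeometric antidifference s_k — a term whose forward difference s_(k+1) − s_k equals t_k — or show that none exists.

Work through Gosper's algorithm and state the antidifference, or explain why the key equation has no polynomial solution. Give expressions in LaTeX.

none (Gosper's algorithm certifies no s_k)

r(k) = (k + 4)**2/(k + 5)**2 after simplifying.
Take A(k)=k**2 + 8*k + 16, B(k)=k**2 + 10*k + 25, C(k)=1.
f must satisfy (k**2 + 8*k + 16)·f(k+1) − (k**2 + 8*k + 16)·f(k) = 1.
Bound: deg f ≤ 0.
Put f(k) = c0: A·f(k+1) − B(k−1)·f(k) − C = -1; need -1 = 0 — inconsistent ⇒ no f, not summable.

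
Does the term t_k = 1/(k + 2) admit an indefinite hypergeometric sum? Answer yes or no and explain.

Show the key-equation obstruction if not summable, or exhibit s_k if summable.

No — the linear system for f has no solution.

The ratio is (k + 2)/(k + 3).
Take A(k)=k + 2, B(k)=k + 3, C(k)=1.
Solve (k + 2)·f(k+1) − (k + 2)·f(k) = 1.
From deg A=1, deg B=1, deg C=0: d=0.
f = c0 ⇒ A·f(k+1) − B(k−1)·f(k) − C = -1. The system {-1 = 0} is inconsistent; no antidifference.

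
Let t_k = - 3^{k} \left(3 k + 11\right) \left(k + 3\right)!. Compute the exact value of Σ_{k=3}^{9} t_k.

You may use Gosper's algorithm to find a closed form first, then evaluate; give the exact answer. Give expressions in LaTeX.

r(k) = 3*(k + 4)*(3*k + 14)/(3*k + 11) after simplifying.
Take A(k)=3*k + 12, B(k)=1, C(k)=k + 11/3.
Solve (3*k + 12)·f(k+1) − (1)·f(k) = k + 11/3.
deg f ≤ 0 (via 1,0,1).
Solving with deg f ≤ 0: f(k) = 1/3.
So s_k = (B(k−1)f/C)·t_k = (1/(3*k + 11))·t_k = -3**k*factorial(k + 3).
Verify: -3**k*(3*k + 11)*factorial(k + 3) matches t_k.
Telescoping: Σ = s_(10) − s_(3) = -367699351219200 − (-19440) = -367699351199760.

Σ = -367699351199760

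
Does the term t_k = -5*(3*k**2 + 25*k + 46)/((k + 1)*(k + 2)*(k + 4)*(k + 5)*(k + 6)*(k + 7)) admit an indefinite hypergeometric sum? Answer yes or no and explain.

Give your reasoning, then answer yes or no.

Yes. s_k = 5*k*(-k**2 - 11*k - 34)/(24*(k**3 + 11*k**2 + 34*k + 24)).

Step 1: r(k) = (k + 1)*(k + 4)*(25*k + 3*(k + 1)**2 + 71)/((k + 3)*(k + 8)*(3*k**2 + 25*k + 46)).
Take A(k)=k + 1, B(k)=k + 8, C(k)=k**3 + 34*k**2/3 + 121*k/3 + 46.
Key eq: (k + 1)·f(k+1) = (k + 7)·f(k) + (k**3 + 34*k**2/3 + 121*k/3 + 46).
Degrees (1,1,3) ⇒ d ≤ 6.
Coefficient equations give f(k) = k*(k + 2)*(k + 3)*(k + 5)*(k**2 + 11*k + 34)/72.
R(k) = B(k−1)·f(k)/C(k) = k*(k + 2)*(k + 5)*(k + 7)*(k**2 + 11*k + 34)/(24*(3*k**2 + 25*k + 46)); s_k = R·t_k = 5*k*(-k**2 - 11*k - 34)/(24*(k**3 + 11*k**2 + 34*k + 24)).
Verify: 5*(-3*k**2 - 25*k - 46)/(k**6 + 25*k**5 + 247*k**4 + 1219*k**3 + 3112*k**2 + 3796*k + 1680) matches t_k.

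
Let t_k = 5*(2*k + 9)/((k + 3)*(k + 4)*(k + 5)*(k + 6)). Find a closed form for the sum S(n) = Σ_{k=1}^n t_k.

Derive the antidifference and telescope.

t_(k+1)/t_k = (k + 3)*(2*k + 11)/((k + 7)*(2*k + 9)).
So A=k + 3 and B=k + 7, with C=k + 9/2.
f must satisfy (k + 3)·f(k+1) − (k + 6)·f(k) = k + 9/2.
d = 3 from the (1,1,1) case.
Match coefficients ⇒ f(k) = k*(k + 4)*(k + 8)/30.
So s_k = (B(k−1)f/C)·t_k = (k*(k + 4)*(k + 6)*(k + 8)/(15*(2*k + 9)))·t_k = k*(k + 8)/(3*(k**2 + 8*k + 15)).
Δs = 5*(2*k + 9)/(k**4 + 18*k**3 + 119*k**2 + 342*k + 360), as required.
Evaluate: s_(n+1) = (n**2 + 10*n + 9)/(3*(n**2 + 10*n + 24)); subtract s_(1) = 1/8 ⇒ S(n) = 5*n*(n + 10)/(24*(n**2 + 10*n + 24)).

S(n) = 5*n*(n + 10)/(24*(n**2 + 10*n + 24))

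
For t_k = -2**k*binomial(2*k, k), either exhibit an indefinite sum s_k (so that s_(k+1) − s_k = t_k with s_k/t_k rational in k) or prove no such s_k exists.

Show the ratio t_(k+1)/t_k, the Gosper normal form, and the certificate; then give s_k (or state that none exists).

Ratio r(k) = 4*(2*k + 1)/(k + 1).
Take A(k)=8*k + 4, B(k)=k + 1, C(k)=1.
Need (8*k + 4)·f(k+1) − (k)·f(k) = 1.
deg f ≤ -1 (via 1,1,0).
deg f ≤ -1 is impossible — no certificate.

none — t_k is not Gosper-summable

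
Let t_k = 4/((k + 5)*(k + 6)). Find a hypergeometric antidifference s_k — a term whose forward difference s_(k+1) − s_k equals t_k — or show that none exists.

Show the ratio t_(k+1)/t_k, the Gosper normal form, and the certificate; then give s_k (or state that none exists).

The ratio is (k + 5)/(k + 7).
Normal form (A,B,C) = (k + 5, k + 7, 1).
Key eq: (k + 5)·f(k+1) = (k + 6)·f(k) + (1).
deg f ≤ 1 (via 1,1,0).
Coefficient equations give f(k) = k/5.
So s_k = (B(k−1)f/C)·t_k = (k*(k + 6)/5)·t_k = 4*k/(5*(k + 5)).
Verify: 4/(k**2 + 11*k + 30) matches t_k.

s_k = 4*k/(5*(k + 5))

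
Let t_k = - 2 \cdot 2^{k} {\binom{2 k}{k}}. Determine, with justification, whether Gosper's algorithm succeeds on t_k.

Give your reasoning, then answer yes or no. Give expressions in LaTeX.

No; the degree bound rules out any f.

t_(k+1)/t_k = 4*(2*k + 1)/(k + 1).
So A=8*k + 4 and B=k + 1, with C=1.
Key eq: (8*k + 4)·f(k+1) = (k)·f(k) + (1).
d = -1 from the (1,1,0) case.
deg f ≤ -1 is impossible — no certificate.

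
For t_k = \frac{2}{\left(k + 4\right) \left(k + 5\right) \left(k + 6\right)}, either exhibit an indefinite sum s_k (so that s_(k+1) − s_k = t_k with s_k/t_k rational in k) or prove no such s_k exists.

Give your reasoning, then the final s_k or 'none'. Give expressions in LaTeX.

s_k = \frac{k \left(k + 9\right)}{20 \left(k + 4\right) \left(k + 5\right)}

t_(k+1)/t_k = (k + 4)/(k + 7).
Factor: A=k + 4; B=k + 7; C=1.
Set up (k + 4)·f(k+1) − (k + 6)·f(k) − (1) = 0.
deg f ≤ 2 (via 1,1,0).
Coefficient equations give f(k) = k*(k + 9)/40.
Get s_k = R·t_k = k*(k + 9)/(20*(k + 4)*(k + 5)) with R(k) = B(k−1)f(k)/C(k) = k*(k + 6)*(k + 9)/40.
Δs = 2/(k**3 + 15*k**2 + 74*k + 120), as required.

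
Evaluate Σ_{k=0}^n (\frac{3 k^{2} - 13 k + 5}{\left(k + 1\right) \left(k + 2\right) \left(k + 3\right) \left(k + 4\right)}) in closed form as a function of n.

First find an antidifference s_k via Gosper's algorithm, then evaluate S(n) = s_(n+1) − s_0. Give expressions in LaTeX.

Step 1: r(k) = -(k + 1)*(13*k - 3*(k + 1)**2 + 8)/((k + 5)*(3*k**2 - 13*k + 5)).
So A=k + 1 and B=k + 5, with C=k**2 - 13*k/3 + 5/3.
Solve (k + 1)·f(k+1) − (k + 4)·f(k) = k**2 - 13*k/3 + 5/3.
d = 3 from the (1,1,2) case.
Match coefficients ⇒ f(k) = k*(k**2 - 3*k + 17)/9.
Certificate R = B(k−1)f/C = k*(k + 4)*(k**2 - 3*k + 17)/(3*(3*k**2 - 13*k + 5)) gives s_k = k*(k**2 - 3*k + 17)/(3*(k + 1)*(k + 2)*(k + 3)).
Check: Δs_k = (3*k**2 - 13*k + 5)/(k**4 + 10*k**3 + 35*k**2 + 50*k + 24). ✓
Evaluate: s_(n+1) = (n**3 + 14*n + 15)/(3*(n**3 + 9*n**2 + 26*n + 24)); subtract s_(0) = 0 ⇒ S(n) = (n**3 + 14*n + 15)/(3*(n**3 + 9*n**2 + 26*n + 24)).

S(n) = \frac{n^{3} + 14 n + 15}{3 \left(n^{3} + 9 n^{2} + 26 n + 24\right)}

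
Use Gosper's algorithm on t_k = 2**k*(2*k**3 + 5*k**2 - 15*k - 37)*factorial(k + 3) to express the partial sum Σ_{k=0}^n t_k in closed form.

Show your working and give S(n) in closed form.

The ratio is 2*(2*k**4 + 19*k**3 + 45*k**2 - 41*k - 180)/(2*k**3 + 5*k**2 - 15*k - 37).
So A=2*k + 8 and B=1, with C=k**3 + 5*k**2/2 - 15*k/2 - 37/2.
Solve (2*k + 8)·f(k+1) − (1)·f(k) = k**3 + 5*k**2/2 - 15*k/2 - 37/2.
Bound: deg f ≤ 2.
Coefficient equations give f(k) = (k**2 - 3*k - 3)/2.
So s_k = (B(k−1)f/C)·t_k = ((k**2 - 3*k - 3)/(2*k**3 + 5*k**2 - 15*k - 37))·t_k = 2**k*(k**2 - 3*k - 3)*factorial(k + 3).
s_(k+1) − s_k = 2**k*(2*k**3 + 5*k**2 - 15*k - 37)*factorial(k + 3) = t_k.
Telescope: S(n) = s_(n+1) − s_(0) = 2**(n + 1)*(n**2 - n - 5)*factorial(n + 4) − (-18) = 2*2**n*n**2*factorial(n + 4) - 2*2**n*n*factorial(n + 4) - 10*2**n*factorial(n + 4) + 18.

S(n) = 2*2**n*n**2*factorial(n + 4) - 2*2**n*n*factorial(n + 4) - 10*2**n*factorial(n + 4) + 18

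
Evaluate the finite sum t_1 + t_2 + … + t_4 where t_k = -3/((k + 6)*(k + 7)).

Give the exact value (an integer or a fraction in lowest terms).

Compute t_(k+1)/t_k: get (k + 6)/(k + 8).
Normal form (A,B,C) = (k + 6, k + 8, 1).
f must satisfy (k + 6)·f(k+1) − (k + 7)·f(k) = 1.
From deg A=1, deg B=1, deg C=0: d=1.
Coefficient equations give f(k) = k/6.
Then R = B(k−1)f/C = k*(k + 7)/6, so s_k = R(k)·t_k = -k/(2*k + 12).
Check: Δs_k = -3/(k**2 + 13*k + 42). ✓
Σ_(k=1)^(4) t_k = s_(5) − s_(1) = -5/22 − (-1/14) = -12/77.

Σ = -12/77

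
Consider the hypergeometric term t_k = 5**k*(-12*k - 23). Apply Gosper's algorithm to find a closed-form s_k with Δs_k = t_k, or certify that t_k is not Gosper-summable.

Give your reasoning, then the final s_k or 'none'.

r(k) = 5*(12*k + 35)/(12*k + 23) after simplifying.
Normal form (A,B,C) = (5, 1, k + 23/12).
Need (5)·f(k+1) − (1)·f(k) = k + 23/12.
Bound: deg f ≤ 1.
Solving with deg f ≤ 1: f(k) = (3*k + 2)/12.
Certificate R = B(k−1)f/C = (3*k + 2)/(12*k + 23) gives s_k = 5**k*(-3*k - 2).
Verify: 5**k*(-12*k - 23) matches t_k.

s_k = 5**k*(-3*k - 2)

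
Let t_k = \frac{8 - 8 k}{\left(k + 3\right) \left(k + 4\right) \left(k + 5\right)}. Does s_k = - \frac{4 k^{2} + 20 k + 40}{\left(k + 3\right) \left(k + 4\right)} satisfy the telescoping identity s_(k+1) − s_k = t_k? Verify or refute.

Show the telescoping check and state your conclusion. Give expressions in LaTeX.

s_(k+1) = 4*(-5*k - (k + 1)**2 - 15)/((k + 4)*(k + 5))
s_(k+1) − s_k = 8*(1 - k)/(k**3 + 12*k**2 + 47*k + 60)
(s_(k+1) − s_k) − t_k = 0

valid (s_(k+1) − s_k reduces to t_k)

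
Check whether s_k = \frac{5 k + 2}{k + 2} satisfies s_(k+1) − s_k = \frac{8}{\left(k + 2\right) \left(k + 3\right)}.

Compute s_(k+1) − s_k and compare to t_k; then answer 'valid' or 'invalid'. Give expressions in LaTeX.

valid (s_(k+1) − s_k reduces to t_k)

s_(k+1) = (5*k + 7)/(k + 3)
s_(k+1) − s_k = 8/(k**2 + 5*k + 6)
(s_(k+1) − s_k) − t_k = 0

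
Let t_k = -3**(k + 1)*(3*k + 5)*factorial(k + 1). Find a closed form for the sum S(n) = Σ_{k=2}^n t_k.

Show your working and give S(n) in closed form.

S(n) = -9*3**n*factorial(n + 2) + 162

Ratio r(k) = 3*(k + 2)*(3*k + 8)/(3*k + 5).
Factor: A=3*k + 6; B=1; C=k + 5/3.
Need (3*k + 6)·f(k+1) − (1)·f(k) = k + 5/3.
Degrees (1,0,1) ⇒ d ≤ 0.
Solve for f: f(k) = 1/3 (degree 0 ≤ 0).
Get s_k = R·t_k = -3**(k + 1)*factorial(k + 1) with R(k) = B(k−1)f(k)/C(k) = 1/(3*k + 5).
Check: Δs_k = -3**(k + 1)*(3*k + 5)*factorial(k + 1). ✓
Evaluate: s_(n+1) = -3**(n + 2)*factorial(n + 2); subtract s_(2) = -162 ⇒ S(n) = -9*3**n*factorial(n + 2) + 162.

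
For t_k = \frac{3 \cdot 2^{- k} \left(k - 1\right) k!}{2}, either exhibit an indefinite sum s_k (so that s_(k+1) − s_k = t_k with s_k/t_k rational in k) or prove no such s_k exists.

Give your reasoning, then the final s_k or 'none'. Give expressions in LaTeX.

Step 1: r(k) = k*(k + 1)/(2*(k - 1)).
Factor: A=k/2 + 1/2; B=1; C=k - 1.
Set up (k/2 + 1/2)·f(k+1) − (1)·f(k) − (k - 1) = 0.
Bound: deg f ≤ 0.
Coefficient equations give f(k) = 2.
Certificate R = B(k−1)f/C = 2/(k - 1) gives s_k = 3*factorial(k)/2**k.
s_(k+1) − s_k = 3*(k - 1)*factorial(k)/(2*2**k) = t_k.

s_k = 3 \cdot 2^{- k} k!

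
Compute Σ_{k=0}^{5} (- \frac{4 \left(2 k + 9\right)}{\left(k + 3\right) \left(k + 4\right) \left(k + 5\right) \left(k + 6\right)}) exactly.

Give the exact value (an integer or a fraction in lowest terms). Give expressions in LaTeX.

Step 1: r(k) = (k + 3)*(2*k + 11)/((k + 7)*(2*k + 9)).
Take A(k)=k + 3, B(k)=k + 7, C(k)=k + 9/2.
f must satisfy (k + 3)·f(k+1) − (k + 6)·f(k) = k + 9/2.
deg f ≤ 3 (via 1,1,1).
Solve for f: f(k) = k*(k + 4)*(k + 8)/30 (degree 3 ≤ 3).
Then R = B(k−1)f/C = k*(k + 4)*(k + 6)*(k + 8)/(15*(2*k + 9)), so s_k = R(k)·t_k = 4*k*(-k - 8)/(15*(k**2 + 8*k + 15)).
Verify: 4*(-2*k - 9)/(k**4 + 18*k**3 + 119*k**2 + 342*k + 360) matches t_k.
Σ_(k=0)^(5) t_k = s_(6) − s_(0) = -112/495 − (0) = -112/495.

Σ = -112/495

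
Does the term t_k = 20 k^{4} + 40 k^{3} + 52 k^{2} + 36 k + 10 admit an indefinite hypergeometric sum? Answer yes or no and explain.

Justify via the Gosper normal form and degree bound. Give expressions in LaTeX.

Yes. s_k = k^{2} \left(4 k^{3} + 4 k + 2\right).

r(k) = (10*k**4 + 60*k**3 + 146*k**2 + 170*k + 79)/(10*k**4 + 20*k**3 + 26*k**2 + 18*k + 5) after simplifying.
Gosper form: A/B · C(k+1)/C(k) with A=1, B=1, C=k**4 + 2*k**3 + 13*k**2/5 + 9*k/5 + 1/2.
Need (1)·f(k+1) − (1)·f(k) = k**4 + 2*k**3 + 13*k**2/5 + 9*k/5 + 1/2.
Bound: deg f ≤ 5.
A polynomial solution: f(k) = k**2*(2*k**3 + 2*k + 1)/10.
Get s_k = R·t_k = k**2*(4*k**3 + 4*k + 2) with R(k) = B(k−1)f(k)/C(k) = k**2*(2*k**3 + 2*k + 1)/(10*k**4 + 20*k**3 + 26*k**2 + 18*k + 5).
Check: Δs_k = 20*k**4 + 40*k**3 + 52*k**2 + 36*k + 10. ✓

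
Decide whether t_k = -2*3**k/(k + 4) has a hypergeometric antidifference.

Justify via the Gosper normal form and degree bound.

The ratio is 3*(k + 4)/(k + 5).
A = 3*k + 12, B = k + 5, C = 1.
f must satisfy (3*k + 12)·f(k+1) − (k + 4)·f(k) = 1.
Degrees (1,1,0) ⇒ d ≤ -1.
Bound -1 < 0, so the key equation has no polynomial solution.

No — key equation has no polynomial f.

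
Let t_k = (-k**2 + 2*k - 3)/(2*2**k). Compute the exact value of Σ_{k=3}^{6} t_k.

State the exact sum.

Step 1: r(k) = (k**2 + 2)/(2*(k**2 - 2*k + 3)).
Factor: A=1/2; B=1; C=k**2 - 2*k + 3.
Need (1/2)·f(k+1) − (1)·f(k) = k**2 - 2*k + 3.
From deg A=0, deg B=0, deg C=2: d=2.
Match coefficients ⇒ f(k) = -2*(k**2 + 4).
Get s_k = R·t_k = (k**2 + 4)/2**k with R(k) = B(k−1)f(k)/C(k) = -2*(k**2 + 4)/(k**2 - 2*k + 3).
Check: Δs_k = (-k**2 + 2*k - 3)/(2*2**k). ✓
Evaluate s at k=7 and k=3: 53/128 and 13/8; difference -155/128.

Σ = -155/128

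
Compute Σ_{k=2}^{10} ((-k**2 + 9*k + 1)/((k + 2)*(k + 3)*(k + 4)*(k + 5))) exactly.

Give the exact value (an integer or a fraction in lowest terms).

Σ = 23/520

Compute t_(k+1)/t_k: get (k + 2)*(9*k - (k + 1)**2 + 10)/((k + 6)*(-k**2 + 9*k + 1)).
Take A(k)=k + 2, B(k)=k + 6, C(k)=k**2 - 9*k - 1.
Set up (k + 2)·f(k+1) − (k + 5)·f(k) − (k**2 - 9*k - 1) = 0.
Bound: deg f ≤ 3.
Solve for f: f(k) = -k*(k**2 + 33*k - 22)/24 (degree 3 ≤ 3).
So s_k = (B(k−1)f/C)·t_k = (-k*(k + 5)*(k**2 + 33*k - 22)/(24*(k**2 - 9*k - 1)))·t_k = k*(k**2 + 33*k - 22)/(24*(k + 2)*(k + 3)*(k + 4)).
Verify: (-k**2 + 9*k + 1)/(k**4 + 14*k**3 + 71*k**2 + 154*k + 120) matches t_k.
Sum = s_(11) − s_(2); s_(11) = 121/1560, s_(2) = 1/30 ⇒ 23/520.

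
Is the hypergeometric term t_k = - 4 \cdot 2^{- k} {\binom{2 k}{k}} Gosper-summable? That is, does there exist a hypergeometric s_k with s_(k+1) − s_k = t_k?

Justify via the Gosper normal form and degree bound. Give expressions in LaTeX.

r(k) = (2*k + 1)/(k + 1) after simplifying.
Factor: A=2*k + 1; B=k + 1; C=1.
Set up (2*k + 1)·f(k+1) − (k)·f(k) − (1) = 0.
deg f ≤ -1 (via 1,1,0).
deg f ≤ -1 is impossible — no certificate.

No — key equation has no polynomial f.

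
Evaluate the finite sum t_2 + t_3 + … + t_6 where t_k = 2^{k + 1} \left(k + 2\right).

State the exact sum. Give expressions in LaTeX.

Σ = 1776

r(k) = 2*(k + 3)/(k + 2) after simplifying.
Normal form (A,B,C) = (2, 1, k + 2).
Need (2)·f(k+1) − (1)·f(k) = k + 2.
d = 1 from the (0,0,1) case.
Solve for f: f(k) = k (degree 1 ≤ 1).
R(k) = B(k−1)·f(k)/C(k) = k/(k + 2); s_k = R·t_k = 2**(k + 1)*k.
s_(k+1) − s_k = 2**(k + 1)*(k + 2) = t_k.
Telescoping: Σ = s_(7) − s_(2) = 1792 − (16) = 1776.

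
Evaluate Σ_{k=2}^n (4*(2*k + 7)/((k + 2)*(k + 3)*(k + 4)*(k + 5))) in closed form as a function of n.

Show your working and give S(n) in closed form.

S(n) = (n**2 + 8*n - 9)/(6*(n**2 + 8*n + 15))

Step 1: r(k) = (k + 2)*(2*k + 9)/((k + 6)*(2*k + 7)).
Take A(k)=k + 2, B(k)=k + 6, C(k)=k + 7/2.
Need (k + 2)·f(k+1) − (k + 5)·f(k) = k + 7/2.
d = 3 from the (1,1,1) case.
Solving with deg f ≤ 3: f(k) = k*(k + 3)*(k + 6)/16.
R(k) = B(k−1)·f(k)/C(k) = k*(k + 3)*(k + 5)*(k + 6)/(8*(2*k + 7)); s_k = R·t_k = k*(k + 6)/(2*(k**2 + 6*k + 8)).
Check: Δs_k = 4*(2*k + 7)/(k**4 + 14*k**3 + 71*k**2 + 154*k + 120). ✓
s_(n+1) = (n**2 + 8*n + 7)/(2*(n**2 + 8*n + 15)) and s_(2) = 1/3, so S(n) = (n**2 + 8*n - 9)/(6*(n**2 + 8*n + 15)).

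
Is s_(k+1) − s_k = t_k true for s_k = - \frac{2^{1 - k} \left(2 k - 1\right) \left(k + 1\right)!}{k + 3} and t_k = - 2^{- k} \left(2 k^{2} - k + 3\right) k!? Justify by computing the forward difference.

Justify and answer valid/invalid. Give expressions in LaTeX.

Invalid: residual \frac{2^{1 - k} \left(2 k^{3} + 5 k^{2} - 4 k + 11\right) k!}{\left(k + 3\right) \left(k + 4\right)} ≠ 0.

s_(k+1) = -(2*k + 1)*factorial(k + 2)/(2**k*(k + 4))
s_(k+1) − s_k = -(2*k**3 + 7*k**2 + 3*k + 14)*factorial(k + 1)/(2**k*(k + 3)*(k + 4))
(s_(k+1) − s_k) − t_k = 2**(1 - k)*(2*k**3 + 5*k**2 - 4*k + 11)*factorial(k)/((k + 3)*(k + 4))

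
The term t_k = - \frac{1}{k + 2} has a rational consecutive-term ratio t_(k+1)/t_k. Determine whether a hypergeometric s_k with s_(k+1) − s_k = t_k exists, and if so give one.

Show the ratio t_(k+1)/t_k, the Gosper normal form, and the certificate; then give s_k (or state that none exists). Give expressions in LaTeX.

r(k) = (k + 2)/(k + 3) after simplifying.
A = k + 2, B = k + 3, C = 1.
f must satisfy (k + 2)·f(k+1) − (k + 2)·f(k) = 1.
Bound: deg f ≤ 0.
Put f(k) = c0: A·f(k+1) − B(k−1)·f(k) − C = -1; need -1 = 0 — inconsistent ⇒ no f, not summable.

not Gosper-summable; s_k does not exist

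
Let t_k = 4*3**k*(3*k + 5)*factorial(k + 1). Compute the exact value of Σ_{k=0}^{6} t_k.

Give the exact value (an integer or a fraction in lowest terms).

t_(k+1)/t_k = 3*(k + 2)*(3*k + 8)/(3*k + 5).
Normal form (A,B,C) = (3*k + 6, 1, k + 5/3).
Key eq: (3*k + 6)·f(k+1) = (1)·f(k) + (k + 5/3).
d = 0 from the (1,0,1) case.
A polynomial solution: f(k) = 1/3.
So s_k = (B(k−1)f/C)·t_k = (1/(3*k + 5))·t_k = 4*3**k*factorial(k + 1).
Verify: 4*3**k*(3*k + 5)*factorial(k + 1) matches t_k.
Sum = s_(7) − s_(0); s_(7) = 352719360, s_(0) = 4 ⇒ 352719356.

Σ = 352719356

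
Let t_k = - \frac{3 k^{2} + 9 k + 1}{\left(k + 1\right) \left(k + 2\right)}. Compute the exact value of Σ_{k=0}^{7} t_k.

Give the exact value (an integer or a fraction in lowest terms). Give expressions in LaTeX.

Step 1: r(k) = (k + 1)*(9*k + 3*(k + 1)**2 + 10)/((k + 3)*(3*k**2 + 9*k + 1)).
So A=k + 1 and B=k + 3, with C=k**2 + 3*k + 1/3.
Solve (k + 1)·f(k+1) − (k + 2)·f(k) = k**2 + 3*k + 1/3.
Degrees (1,1,2) ⇒ d ≤ 2.
Solving with deg f ≤ 2: f(k) = k*(3*k - 2)/3.
Then R = B(k−1)f/C = k*(k + 2)*(3*k - 2)/(3*k**2 + 9*k + 1), so s_k = R(k)·t_k = k*(2 - 3*k)/(k + 1).
Δs = (-3*k**2 - 9*k - 1)/(k**2 + 3*k + 2), as required.
Telescoping: Σ = s_(8) − s_(0) = -176/9 − (0) = -176/9.

Σ = -176/9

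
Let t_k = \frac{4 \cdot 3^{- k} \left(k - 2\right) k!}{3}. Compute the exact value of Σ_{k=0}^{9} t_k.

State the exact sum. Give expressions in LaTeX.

Σ = 176284/729

Step 1: r(k) = (k**2 - 1)/(3*(k - 2)).
A = k/3 + 1/3, B = 1, C = k - 2.
f must satisfy (k/3 + 1/3)·f(k+1) − (1)·f(k) = k - 2.
deg f ≤ 0 (via 1,0,1).
Coefficient equations give f(k) = 3.
Then R = B(k−1)f/C = 3/(k - 2), so s_k = R(k)·t_k = 4*factorial(k)/3**k.
Δs = 4*(k - 2)*factorial(k)/(3*3**k), as required.
Sum = s_(10) − s_(0); s_(10) = 179200/729, s_(0) = 4 ⇒ 176284/729.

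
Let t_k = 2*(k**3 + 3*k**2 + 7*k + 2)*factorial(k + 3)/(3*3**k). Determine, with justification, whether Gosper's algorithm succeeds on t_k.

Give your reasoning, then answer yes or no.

Step 1: r(k) = (k**4 + 10*k**3 + 40*k**2 + 77*k + 52)/(3*(k**3 + 3*k**2 + 7*k + 2)).
A = k/3 + 4/3, B = 1, C = k**3 + 3*k**2 + 7*k + 2.
Key eq: (k/3 + 4/3)·f(k+1) = (1)·f(k) + (k**3 + 3*k**2 + 7*k + 2).
Bound: deg f ≤ 2.
Match coefficients ⇒ f(k) = 3*(k**2 - 2).
Then R = B(k−1)f/C = 3*(k**2 - 2)/(k**3 + 3*k**2 + 7*k + 2), so s_k = R(k)·t_k = 2*(k**2 - 2)*factorial(k + 3)/3**k.
Δs = 2*(k**3 + 3*k**2 + 7*k + 2)*factorial(k + 3)/(3*3**k), as required.

Yes. s_k = 2*(k**2 - 2)*factorial(k + 3)/3**k.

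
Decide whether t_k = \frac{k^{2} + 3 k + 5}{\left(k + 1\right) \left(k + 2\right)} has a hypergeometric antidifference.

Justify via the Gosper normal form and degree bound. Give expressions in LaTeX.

Yes. s_k = \frac{k \left(k + 4\right)}{k + 1}.

Step 1: r(k) = (k + 1)*(3*k + (k + 1)**2 + 8)/((k + 3)*(k**2 + 3*k + 5)).
A = k + 1, B = k + 3, C = k**2 + 3*k + 5.
Solve (k + 1)·f(k+1) − (k + 2)·f(k) = k**2 + 3*k + 5.
From deg A=1, deg B=1, deg C=2: d=2.
Solve for f: f(k) = k*(k + 4) (degree 2 ≤ 2).
Certificate R = B(k−1)f/C = k*(k + 2)*(k + 4)/(k**2 + 3*k + 5) gives s_k = k*(k + 4)/(k + 1).
Δs = (k**2 + 3*k + 5)/(k**2 + 3*k + 2), as required.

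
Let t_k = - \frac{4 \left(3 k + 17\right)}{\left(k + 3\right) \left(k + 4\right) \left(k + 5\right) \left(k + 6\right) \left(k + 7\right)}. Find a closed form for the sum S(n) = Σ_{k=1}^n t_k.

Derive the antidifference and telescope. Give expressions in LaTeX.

Ratio r(k) = (k + 3)*(3*k + 20)/((k + 8)*(3*k + 17)).
A = k + 3, B = k + 8, C = k + 17/3.
Need (k + 3)·f(k+1) − (k + 7)·f(k) = k + 17/3.
From deg A=1, deg B=1, deg C=1: d=4.
Coefficient equations give f(k) = k*(k + 5)*(k**2 + 13*k + 54)/216.
R(k) = B(k−1)·f(k)/C(k) = k*(k + 5)*(k + 7)*(k**2 + 13*k + 54)/(72*(3*k + 17)); s_k = R·t_k = k*(-k**2 - 13*k - 54)/(18*(k**3 + 13*k**2 + 54*k + 72)).
Δs = 4*(-3*k - 17)/(k**5 + 25*k**4 + 245*k**3 + 1175*k**2 + 2754*k + 2520), as required.
Evaluate: s_(n+1) = (-n**3 - 16*n**2 - 83*n - 68)/(18*(n**3 + 16*n**2 + 83*n + 140)); subtract s_(1) = -17/630 ⇒ S(n) = n*(-n**2 - 16*n - 83)/(35*(n**3 + 16*n**2 + 83*n + 140)).

S(n) = \frac{n \left(- n^{2} - 16 n - 83\right)}{35 \left(n^{3} + 16 n^{2} + 83 n + 140\right)}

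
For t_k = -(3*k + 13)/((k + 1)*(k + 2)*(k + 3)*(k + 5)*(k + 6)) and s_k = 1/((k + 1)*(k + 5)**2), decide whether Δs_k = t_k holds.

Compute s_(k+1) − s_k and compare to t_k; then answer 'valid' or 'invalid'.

s_(k+1) = 1/((k + 2)*(k + 6)**2)
s_(k+1) − s_k = 1/((k + 2)*(k + 6)**2) - 1/((k + 1)*(k + 5)**2)
(s_(k+1) − s_k) − t_k = 3*(4*k**2 + 37*k + 83)/(k**7 + 28*k**6 + 324*k**5 + 1994*k**4 + 6983*k**3 + 13746*k**2 + 13860*k + 5400)

Invalid: residual 3*(4*k**2 + 37*k + 83)/(k**7 + 28*k**6 + 324*k**5 + 1994*k**4 + 6983*k**3 + 13746*k**2 + 13860*k + 5400) ≠ 0.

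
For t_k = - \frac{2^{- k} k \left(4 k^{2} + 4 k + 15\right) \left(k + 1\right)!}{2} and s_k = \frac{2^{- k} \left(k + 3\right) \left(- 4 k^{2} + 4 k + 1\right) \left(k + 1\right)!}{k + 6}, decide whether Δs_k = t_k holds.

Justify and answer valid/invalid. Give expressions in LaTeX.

s_(k+1) = -(k + 4)*(4*k**2 + 4*k - 1)*factorial(k + 2)/(2*2**k*(k + 7))
s_(k+1) − s_k = -(4*k**5 + 44*k**4 + 151*k**3 + 270*k**2 + 336*k - 6)*factorial(k + 1)/(2*2**k*(k + 6)*(k + 7))
(s_(k+1) − s_k) − t_k = 3*(4*k**4 + 28*k**3 + 31*k**2 + 98*k + 2)*factorial(k + 1)/(2*2**k*(k + 6)*(k + 7))

Invalid: residual \frac{3 \cdot 2^{- k} \left(4 k^{4} + 28 k^{3} + 31 k^{2} + 98 k + 2\right) \left(k + 1\right)!}{2 \left(k + 6\right) \left(k + 7\right)} ≠ 0.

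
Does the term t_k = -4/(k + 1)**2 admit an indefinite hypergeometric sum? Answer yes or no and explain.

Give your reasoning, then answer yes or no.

No — key equation has no polynomial f.

Step 1: r(k) = (k + 1)**2/(k + 2)**2.
Gosper form: A/B · C(k+1)/C(k) with A=k**2 + 2*k + 1, B=k**2 + 4*k + 4, C=1.
Solve (k**2 + 2*k + 1)·f(k+1) − (k**2 + 2*k + 1)·f(k) = 1.
From deg A=2, deg B=2, deg C=0: d=0.
Put f(k) = c0: A·f(k+1) − B(k−1)·f(k) − C = -1; need -1 = 0 — inconsistent ⇒ no f, not summable.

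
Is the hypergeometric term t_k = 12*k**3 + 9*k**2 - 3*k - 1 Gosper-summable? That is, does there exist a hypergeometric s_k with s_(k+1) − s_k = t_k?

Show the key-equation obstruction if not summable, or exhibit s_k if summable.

Yes. s_k = k*(3*k**3 - 3*k**2 - 3*k + 2).

t_(k+1)/t_k = (12*k**3 + 45*k**2 + 51*k + 17)/(12*k**3 + 9*k**2 - 3*k - 1).
So A=1 and B=1, with C=k**3 + 3*k**2/4 - k/4 - 1/12.
Solve (1)·f(k+1) − (1)·f(k) = k**3 + 3*k**2/4 - k/4 - 1/12.
d = 4 from the (0,0,3) case.
Solve for f: f(k) = k*(3*k**3 - 3*k**2 - 3*k + 2)/12 (degree 4 ≤ 4).
Then R = B(k−1)f/C = k*(3*k**3 - 3*k**2 - 3*k + 2)/(12*k**3 + 9*k**2 - 3*k - 1), so s_k = R(k)·t_k = k*(3*k**3 - 3*k**2 - 3*k + 2).
s_(k+1) − s_k = 12*k**3 + 9*k**2 - 3*k - 1 = t_k.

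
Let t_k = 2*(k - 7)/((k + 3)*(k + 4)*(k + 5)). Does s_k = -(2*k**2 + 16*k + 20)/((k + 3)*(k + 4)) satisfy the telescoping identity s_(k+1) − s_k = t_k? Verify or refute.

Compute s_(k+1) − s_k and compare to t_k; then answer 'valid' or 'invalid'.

s_(k+1) = 2*(-8*k - (k + 1)**2 - 18)/((k + 4)*(k + 5))
s_(k+1) − s_k = 2*(k - 7)/(k**3 + 12*k**2 + 47*k + 60)
(s_(k+1) − s_k) − t_k = 0

Valid — Δs_k = t_k.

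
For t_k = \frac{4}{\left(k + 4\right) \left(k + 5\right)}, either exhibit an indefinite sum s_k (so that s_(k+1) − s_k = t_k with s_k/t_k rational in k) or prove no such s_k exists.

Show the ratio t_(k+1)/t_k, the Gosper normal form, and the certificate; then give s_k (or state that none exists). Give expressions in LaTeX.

Compute t_(k+1)/t_k: get (k + 4)/(k + 6).
Gosper form: A/B · C(k+1)/C(k) with A=k + 4, B=k + 6, C=1.
f must satisfy (k + 4)·f(k+1) − (k + 5)·f(k) = 1.
d = 1 from the (1,1,0) case.
Match coefficients ⇒ f(k) = k/4.
Get s_k = R·t_k = k/(k + 4) with R(k) = B(k−1)f(k)/C(k) = k*(k + 5)/4.
Verify: 4/(k**2 + 9*k + 20) matches t_k.

s_k = \frac{k}{k + 4}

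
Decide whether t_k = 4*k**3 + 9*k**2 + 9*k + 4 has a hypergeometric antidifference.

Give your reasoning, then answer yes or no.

r(k) = (4*k**3 + 21*k**2 + 39*k + 26)/(4*k**3 + 9*k**2 + 9*k + 4) after simplifying.
Take A(k)=1, B(k)=1, C(k)=k**3 + 9*k**2/4 + 9*k/4 + 1.
Set up (1)·f(k+1) − (1)·f(k) − (k**3 + 9*k**2/4 + 9*k/4 + 1) = 0.
Degrees (0,0,3) ⇒ d ≤ 4.
A polynomial solution: f(k) = k*(k + 1)*(k**2 + 1)/4.
Certificate R = B(k−1)f/C = k*(k**2 + 1)/(4*k**2 + 5*k + 4) gives s_k = k*(k**3 + k**2 + k + 1).
Δs = 4*k**3 + 9*k**2 + 9*k + 4, as required.

Yes. s_k = k*(k**3 + k**2 + k + 1).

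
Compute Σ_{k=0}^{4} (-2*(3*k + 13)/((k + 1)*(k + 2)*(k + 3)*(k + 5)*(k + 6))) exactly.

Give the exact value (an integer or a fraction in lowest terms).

t_(k+1)/t_k = (k + 1)*(k + 5)*(3*k + 16)/((k + 4)*(k + 7)*(3*k + 13)).
Gosper form: A/B · C(k+1)/C(k) with A=k + 1, B=k + 7, C=k**2 + 25*k/3 + 52/3.
Set up (k + 1)·f(k+1) − (k + 6)·f(k) − (k**2 + 25*k/3 + 52/3) = 0.
Degrees (1,1,2) ⇒ d ≤ 5.
Solving with deg f ≤ 5: f(k) = k*(k + 3)*(k + 4)*(k**2 + 8*k + 17)/30.
R(k) = B(k−1)·f(k)/C(k) = k*(k + 3)*(k + 6)*(k**2 + 8*k + 17)/(10*(3*k + 13)); s_k = R·t_k = k*(-k**2 - 8*k - 17)/(5*(k**3 + 8*k**2 + 17*k + 10)).
Δs = 2*(-3*k - 13)/(k**5 + 17*k**4 + 107*k**3 + 307*k**2 + 396*k + 180), as required.
Sum = s_(5) − s_(0); s_(5) = -41/210, s_(0) = 0 ⇒ -41/210.

Σ = -41/210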